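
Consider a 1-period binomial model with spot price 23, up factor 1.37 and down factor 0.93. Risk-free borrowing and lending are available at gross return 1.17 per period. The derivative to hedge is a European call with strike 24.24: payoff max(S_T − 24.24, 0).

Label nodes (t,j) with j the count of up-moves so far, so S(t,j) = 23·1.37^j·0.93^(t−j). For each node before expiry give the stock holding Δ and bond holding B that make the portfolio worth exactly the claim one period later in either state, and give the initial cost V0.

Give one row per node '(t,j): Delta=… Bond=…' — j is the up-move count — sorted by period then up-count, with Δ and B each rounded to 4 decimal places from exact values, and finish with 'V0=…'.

(0,0): Delta=0.7184 Bond=-13.1334
V0=3.3893

The replicating-portfolio and risk-neutral prices coincide; use p* = (1.17−0.93)/(1.37−0.93) = 0.5455 for the latter.
At expiry t=1: V(1,0)=0.0000, V(1,1)=7.2700
  t=0,j=0: stock 23.0000 → up 31.5100 (V=7.2700), down 21.3900 (V=0.0000). Price 3.3893; hedge Δ=0.7184, bond B=-13.1334.
Each (Δ,B) replicates both successor values, so the strategy is self-financing and V0 is arbitrage-free.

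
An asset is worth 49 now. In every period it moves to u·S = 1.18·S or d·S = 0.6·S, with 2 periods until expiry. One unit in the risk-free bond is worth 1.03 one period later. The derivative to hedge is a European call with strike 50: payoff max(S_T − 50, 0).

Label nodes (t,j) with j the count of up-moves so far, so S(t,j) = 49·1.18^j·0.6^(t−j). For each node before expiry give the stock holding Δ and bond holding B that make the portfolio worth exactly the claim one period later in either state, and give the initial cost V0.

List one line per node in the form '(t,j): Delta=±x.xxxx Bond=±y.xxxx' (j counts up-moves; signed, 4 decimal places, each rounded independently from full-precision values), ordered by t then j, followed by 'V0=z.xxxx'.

(0,0): Delta=0.4616 Bond=-13.1771
(1,0): Delta=0.0000 Bond=0.0000
(1,1): Delta=0.5435 Bond=-18.3069
V0=9.4436

Under the risk-neutral measure, an up-move has probability p* = (R−d)/(u−d) = 0.7414 and values discount at R = 1.03.
Terminal values V(2,·): V(2,0)=0.0000, V(2,1)=0.0000, V(2,2)=18.2276
Node (1,0) S=29.4000: V=(p*·0.0000+(1−p*)·0.0000)/1.03=0.0000; Δ=(0.0000−0.0000)/(34.6920−17.6400)=0.0000; B=V−Δ·S=0.0000
Node (1,1) S=57.8200: V=(p*·18.2276+(1−p*)·0.0000)/1.03=13.1200; Δ=(18.2276−0.0000)/(68.2276−34.6920)=0.5435; B=V−Δ·S=-18.3069
Node (0,0) S=49.0000: V=(p*·13.1200+(1−p*)·0.0000)/1.03=9.4436; Δ=(13.1200−0.0000)/(57.8200−29.4000)=0.4616; B=V−Δ·S=-13.1771
The time-0 hedge costs 9.4436, which is the no-arbitrage price.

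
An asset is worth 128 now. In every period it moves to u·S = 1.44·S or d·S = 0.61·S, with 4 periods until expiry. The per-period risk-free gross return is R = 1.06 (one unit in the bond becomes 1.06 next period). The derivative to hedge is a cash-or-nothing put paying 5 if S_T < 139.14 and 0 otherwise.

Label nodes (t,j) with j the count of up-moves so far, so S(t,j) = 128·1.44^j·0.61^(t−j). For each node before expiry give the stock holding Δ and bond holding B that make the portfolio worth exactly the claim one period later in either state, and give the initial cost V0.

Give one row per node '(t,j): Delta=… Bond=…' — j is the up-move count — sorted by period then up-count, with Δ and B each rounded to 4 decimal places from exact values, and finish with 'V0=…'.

Risk-neutral probability p* = (R−d)/(u−d) = (1.06−0.61)/(1.44−0.61) = 0.5422.
At expiry t=4: V(4,0)=5.0000, V(4,1)=5.0000, V(4,2)=5.0000, V(4,3)=0.0000, V(4,4)=0.0000
Node (3,0) S=29.0536: V=(p*·5.0000+(1−p*)·5.0000)/1.06=4.7170; Δ=(5.0000−5.0000)/(41.8371−17.7227)=0.0000; B=V−Δ·S=4.7170
Node (3,1) S=68.5855: V=(p*·5.0000+(1−p*)·5.0000)/1.06=4.7170; Δ=(5.0000−5.0000)/(98.7631−41.8371)=0.0000; B=V−Δ·S=4.7170
Node (3,2) S=161.9067: V=(p*·0.0000+(1−p*)·5.0000)/1.06=2.1596; Δ=(0.0000−5.0000)/(233.1456−98.7631)=-0.0372; B=V−Δ·S=8.1837
Node (3,3) S=382.2060: V=(p*·0.0000+(1−p*)·0.0000)/1.06=0.0000; Δ=(0.0000−0.0000)/(550.3766−233.1456)=0.0000; B=V−Δ·S=0.0000
Node (2,0) S=47.6288: V=(p*·4.7170+(1−p*)·4.7170)/1.06=4.4500; Δ=(4.7170−4.7170)/(68.5855−29.0536)=0.0000; B=V−Δ·S=4.4500
Node (2,1) S=112.4352: V=(p*·2.1596+(1−p*)·4.7170)/1.06=3.1419; Δ=(2.1596−4.7170)/(161.9067−68.5855)=-0.0274; B=V−Δ·S=6.2231
Node (2,2) S=265.4208: V=(p*·0.0000+(1−p*)·2.1596)/1.06=0.9328; Δ=(0.0000−2.1596)/(382.2060−161.9067)=-0.0098; B=V−Δ·S=3.5347
Node (1,0) S=78.0800: V=(p*·3.1419+(1−p*)·4.4500)/1.06=3.5291; Δ=(3.1419−4.4500)/(112.4352−47.6288)=-0.0202; B=V−Δ·S=5.1050
Node (1,1) S=184.3200: V=(p*·0.9328+(1−p*)·3.1419)/1.06=1.8341; Δ=(0.9328−3.1419)/(265.4208−112.4352)=-0.0144; B=V−Δ·S=4.4958
Node (0,0) S=128.0000: V=(p*·1.8341+(1−p*)·3.5291)/1.06=2.4624; Δ=(1.8341−3.5291)/(184.3200−78.0800)=-0.0160; B=V−Δ·S=4.5044
Self-financing check: at every node Δ·S+B equals the discounted successor values.

(0,0): Delta=-0.0160 Bond=4.5044
(1,0): Delta=-0.0202 Bond=5.1050
(1,1): Delta=-0.0144 Bond=4.4958
(2,0): Delta=0.0000 Bond=4.4500
(2,1): Delta=-0.0274 Bond=6.2231
(2,2): Delta=-0.0098 Bond=3.5347
(3,0): Delta=0.0000 Bond=4.7170
(3,1): Delta=0.0000 Bond=4.7170
(3,2): Delta=-0.0372 Bond=8.1837
(3,3): Delta=0.0000 Bond=0.0000
V0=2.4624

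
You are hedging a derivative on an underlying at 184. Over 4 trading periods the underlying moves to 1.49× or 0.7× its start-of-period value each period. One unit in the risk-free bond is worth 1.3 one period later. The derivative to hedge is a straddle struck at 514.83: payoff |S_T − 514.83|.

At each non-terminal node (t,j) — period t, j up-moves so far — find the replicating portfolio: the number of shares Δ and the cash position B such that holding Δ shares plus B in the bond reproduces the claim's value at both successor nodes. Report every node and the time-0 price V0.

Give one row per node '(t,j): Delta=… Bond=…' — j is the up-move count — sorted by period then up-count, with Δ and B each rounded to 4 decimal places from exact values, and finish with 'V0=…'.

Under the risk-neutral measure, an up-move has probability p* = (R−d)/(u−d) = 0.7595 and values discount at R = 1.3.
Terminal values V(4,·): V(4,0)=470.6516, V(4,1)=420.7931, V(4,2)=314.6658, V(4,3)=88.7662, V(4,4)=392.0773
(3,0): S=63.1120. Δ = (V_up−V_dn)/(S_up−S_dn) = (420.7931−470.6516)/(94.0369−44.1784) = -1.0000. V = [p*·420.7931 + (1−p*)·470.6516]/1.3 = 332.9111. B = V − Δ·S = 396.0231.
(3,1): S=134.3384. Δ = (V_up−V_dn)/(S_up−S_dn) = (314.6658−420.7931)/(200.1642−94.0369) = -1.0000. V = [p*·314.6658 + (1−p*)·420.7931]/1.3 = 261.6847. B = V − Δ·S = 396.0231.
(3,2): S=285.9489. Δ = (V_up−V_dn)/(S_up−S_dn) = (88.7662−314.6658)/(426.0638−200.1642) = -1.0000. V = [p*·88.7662 + (1−p*)·314.6658]/1.3 = 110.0742. B = V − Δ·S = 396.0231.
(3,3): S=608.6626. Δ = (V_up−V_dn)/(S_up−S_dn) = (392.0773−88.7662)/(906.9073−426.0638) = 0.6308. V = [p*·392.0773 + (1−p*)·88.7662]/1.3 = 245.4839. B = V − Δ·S = -138.4543.
(2,0): S=90.1600. Δ = (V_up−V_dn)/(S_up−S_dn) = (261.6847−332.9111)/(134.3384−63.1120) = -1.0000. V = [p*·261.6847 + (1−p*)·332.9111]/1.3 = 214.4731. B = V − Δ·S = 304.6331.
(2,1): S=191.9120. Δ = (V_up−V_dn)/(S_up−S_dn) = (110.0742−261.6847)/(285.9489−134.3384) = -1.0000. V = [p*·110.0742 + (1−p*)·261.6847]/1.3 = 112.7211. B = V − Δ·S = 304.6331.
(2,2): S=408.4984. Δ = (V_up−V_dn)/(S_up−S_dn) = (245.4839−110.0742)/(608.6626−285.9489) = 0.4196. V = [p*·245.4839 + (1−p*)·110.0742]/1.3 = 163.7823. B = V − Δ·S = -7.6224.
(1,0): S=128.8000. Δ = (V_up−V_dn)/(S_up−S_dn) = (112.7211−214.4731)/(191.9120−90.1600) = -1.0000. V = [p*·112.7211 + (1−p*)·214.4731]/1.3 = 105.5332. B = V − Δ·S = 234.3332.
(1,1): S=274.1600. Δ = (V_up−V_dn)/(S_up−S_dn) = (163.7823−112.7211)/(408.4984−191.9120) = 0.2358. V = [p*·163.7823 + (1−p*)·112.7211]/1.3 = 116.5398. B = V − Δ·S = 51.9054.
(0,0): S=184.0000. Δ = (V_up−V_dn)/(S_up−S_dn) = (116.5398−105.5332)/(274.1600−128.8000) = 0.0757. V = [p*·116.5398 + (1−p*)·105.5332]/1.3 = 87.6097. B = V − Δ·S = 73.6773.
Each (Δ,B) replicates both successor values, so the strategy is self-financing and V0 is arbitrage-free.

(0,0): Delta=0.0757 Bond=73.6773
(1,0): Delta=-1.0000 Bond=234.3332
(1,1): Delta=0.2358 Bond=51.9054
(2,0): Delta=-1.0000 Bond=304.6331
(2,1): Delta=-1.0000 Bond=304.6331
(2,2): Delta=0.4196 Bond=-7.6224
(3,0): Delta=-1.0000 Bond=396.0231
(3,1): Delta=-1.0000 Bond=396.0231
(3,2): Delta=-1.0000 Bond=396.0231
(3,3): Delta=0.6308 Bond=-138.4543
V0=87.6097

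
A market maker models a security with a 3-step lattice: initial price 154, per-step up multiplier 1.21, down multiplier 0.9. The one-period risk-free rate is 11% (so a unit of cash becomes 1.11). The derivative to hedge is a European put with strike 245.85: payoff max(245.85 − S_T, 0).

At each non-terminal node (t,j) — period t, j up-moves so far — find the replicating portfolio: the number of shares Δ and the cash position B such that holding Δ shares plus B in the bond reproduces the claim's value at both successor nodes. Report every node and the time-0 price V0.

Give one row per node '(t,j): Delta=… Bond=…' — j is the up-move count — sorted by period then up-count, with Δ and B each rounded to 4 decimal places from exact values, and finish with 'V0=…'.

Under the risk-neutral measure, an up-move has probability p* = (R−d)/(u−d) = 0.6774 and values discount at R = 1.11.
Terminal values V(3,·): V(3,0)=133.5840, V(3,1)=94.9146, V(3,2)=42.9257, V(3,3)=0.0000
(2,0): S=124.7400. Δ = (V_up−V_dn)/(S_up−S_dn) = (94.9146−133.5840)/(150.9354−112.2660) = -1.0000. V = [p*·94.9146 + (1−p*)·133.5840]/1.11 = 96.7465. B = V − Δ·S = 221.4865.
(2,1): S=167.7060. Δ = (V_up−V_dn)/(S_up−S_dn) = (42.9257−94.9146)/(202.9243−150.9354) = -1.0000. V = [p*·42.9257 + (1−p*)·94.9146]/1.11 = 53.7805. B = V − Δ·S = 221.4865.
(2,2): S=225.4714. Δ = (V_up−V_dn)/(S_up−S_dn) = (0.0000−42.9257)/(272.8204−202.9243) = -0.6141. V = [p*·0.0000 + (1−p*)·42.9257]/1.11 = 12.4748. B = V − Δ·S = 150.9449.
(1,0): S=138.6000. Δ = (V_up−V_dn)/(S_up−S_dn) = (53.7805−96.7465)/(167.7060−124.7400) = -1.0000. V = [p*·53.7805 + (1−p*)·96.7465]/1.11 = 60.9374. B = V − Δ·S = 199.5374.
(1,1): S=186.3400. Δ = (V_up−V_dn)/(S_up−S_dn) = (12.4748−53.7805)/(225.4714−167.7060) = -0.7151. V = [p*·12.4748 + (1−p*)·53.7805]/1.11 = 23.2425. B = V − Δ·S = 156.4867.
(0,0): S=154.0000. Δ = (V_up−V_dn)/(S_up−S_dn) = (23.2425−60.9374)/(186.3400−138.6000) = -0.7896. V = [p*·23.2425 + (1−p*)·60.9374]/1.11 = 31.8938. B = V − Δ·S = 153.4901.
Check: Δ(0,0)·S0 + B(0,0) = 31.8938 = V0.

(0,0): Delta=-0.7896 Bond=153.4901
(1,0): Delta=-1.0000 Bond=199.5374
(1,1): Delta=-0.7151 Bond=156.4867
(2,0): Delta=-1.0000 Bond=221.4865
(2,1): Delta=-1.0000 Bond=221.4865
(2,2): Delta=-0.6141 Bond=150.9449
V0=31.8938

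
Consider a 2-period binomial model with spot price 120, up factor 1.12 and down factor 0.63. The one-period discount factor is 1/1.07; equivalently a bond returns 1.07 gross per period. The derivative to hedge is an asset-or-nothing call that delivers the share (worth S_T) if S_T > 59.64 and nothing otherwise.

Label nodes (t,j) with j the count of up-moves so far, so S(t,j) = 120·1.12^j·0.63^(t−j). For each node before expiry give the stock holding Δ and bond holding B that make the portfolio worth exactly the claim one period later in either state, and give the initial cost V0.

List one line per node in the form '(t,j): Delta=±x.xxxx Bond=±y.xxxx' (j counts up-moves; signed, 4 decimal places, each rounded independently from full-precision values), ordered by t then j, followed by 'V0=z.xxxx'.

(0,0): Delta=1.0772 Bond=-9.7027
(1,0): Delta=2.2857 Bond=-101.7421
(1,1): Delta=1.0000 Bond=0.0000
V0=119.5668

No-arbitrage ⇒ martingale measure with p* = (R−d)/(u−d) = 0.8980.
Terminal payoffs: V(2,0)=0.0000, V(2,1)=84.6720, V(2,2)=150.5280
(1,0): S=75.6000. Δ = (V_up−V_dn)/(S_up−S_dn) = (84.6720−0.0000)/(84.6720−47.6280) = 2.2857. V = [p*·84.6720 + (1−p*)·0.0000]/1.07 = 71.0579. B = V − Δ·S = -101.7421.
(1,1): S=134.4000. Δ = (V_up−V_dn)/(S_up−S_dn) = (150.5280−84.6720)/(150.5280−84.6720) = 1.0000. V = [p*·150.5280 + (1−p*)·84.6720]/1.07 = 134.4000. B = V − Δ·S = 0.0000.
(0,0): S=120.0000. Δ = (V_up−V_dn)/(S_up−S_dn) = (134.4000−71.0579)/(134.4000−75.6000) = 1.0772. V = [p*·134.4000 + (1−p*)·71.0579]/1.07 = 119.5668. B = V − Δ·S = -9.7027.
Each (Δ,B) replicates both successor values, so the strategy is self-financing and V0 is arbitrage-free.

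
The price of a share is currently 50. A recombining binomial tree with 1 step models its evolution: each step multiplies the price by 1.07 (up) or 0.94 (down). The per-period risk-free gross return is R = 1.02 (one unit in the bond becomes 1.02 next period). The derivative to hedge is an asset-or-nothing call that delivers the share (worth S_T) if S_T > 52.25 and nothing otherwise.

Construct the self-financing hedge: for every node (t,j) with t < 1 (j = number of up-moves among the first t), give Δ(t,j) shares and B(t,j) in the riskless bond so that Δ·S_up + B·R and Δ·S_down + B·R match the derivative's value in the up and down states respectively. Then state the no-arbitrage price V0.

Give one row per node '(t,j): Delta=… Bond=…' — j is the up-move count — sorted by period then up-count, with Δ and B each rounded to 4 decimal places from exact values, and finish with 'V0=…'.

Risk-neutral probability p* = (R−d)/(u−d) = (1.02−0.94)/(1.07−0.94) = 0.6154.
Terminal payoffs: V(1,0)=0.0000, V(1,1)=53.5000
Node (0,0) S=50.0000: V=(p*·53.5000+(1−p*)·0.0000)/1.02=32.2775; Δ=(53.5000−0.0000)/(53.5000−47.0000)=8.2308; B=V−Δ·S=-379.2609
Root portfolio cost Δ·50+B reproduces V0=32.2775.

(0,0): Delta=8.2308 Bond=-379.2609
V0=32.2775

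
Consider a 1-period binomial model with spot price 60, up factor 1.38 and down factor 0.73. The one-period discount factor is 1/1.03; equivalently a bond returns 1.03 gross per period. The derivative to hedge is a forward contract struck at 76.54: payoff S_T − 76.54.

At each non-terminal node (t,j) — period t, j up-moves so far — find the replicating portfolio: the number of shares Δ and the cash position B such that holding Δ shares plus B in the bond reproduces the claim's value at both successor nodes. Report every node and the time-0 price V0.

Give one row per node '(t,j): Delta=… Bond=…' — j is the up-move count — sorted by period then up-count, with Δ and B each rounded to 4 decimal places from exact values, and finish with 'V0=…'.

No-arbitrage ⇒ martingale measure with p* = (R−d)/(u−d) = 0.4615.
Terminal values V(1,·): V(1,0)=-32.7400, V(1,1)=6.2600
Node (0,0) S=60.0000: V=(p*·6.2600+(1−p*)·-32.7400)/1.03=-14.3107; Δ=(6.2600−-32.7400)/(82.8000−43.8000)=1.0000; B=V−Δ·S=-74.3107
Check: Δ(0,0)·S0 + B(0,0) = -14.3107 = V0.

(0,0): Delta=1.0000 Bond=-74.3107
V0=-14.3107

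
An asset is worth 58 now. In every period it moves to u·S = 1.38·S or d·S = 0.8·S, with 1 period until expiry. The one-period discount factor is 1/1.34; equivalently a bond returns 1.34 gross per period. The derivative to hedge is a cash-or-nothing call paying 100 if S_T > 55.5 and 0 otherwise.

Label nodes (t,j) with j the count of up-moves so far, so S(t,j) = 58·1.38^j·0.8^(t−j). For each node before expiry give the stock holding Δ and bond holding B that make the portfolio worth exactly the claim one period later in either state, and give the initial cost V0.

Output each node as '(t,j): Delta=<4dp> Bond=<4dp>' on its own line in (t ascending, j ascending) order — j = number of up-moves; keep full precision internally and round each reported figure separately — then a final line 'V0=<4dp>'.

(0,0): Delta=2.9727 Bond=-102.9336
V0=69.4802

The replicating-portfolio and risk-neutral prices coincide; use p* = (1.34−0.8)/(1.38−0.8) = 0.9310 for the latter.
Terminal values V(1,·): V(1,0)=0.0000, V(1,1)=100.0000
  t=0,j=0: stock 58.0000 → up 80.0400 (V=100.0000), down 46.4000 (V=0.0000). Price 69.4802; hedge Δ=2.9727, bond B=-102.9336.
Each (Δ,B) replicates both successor values, so the strategy is self-financing and V0 is arbitrage-free.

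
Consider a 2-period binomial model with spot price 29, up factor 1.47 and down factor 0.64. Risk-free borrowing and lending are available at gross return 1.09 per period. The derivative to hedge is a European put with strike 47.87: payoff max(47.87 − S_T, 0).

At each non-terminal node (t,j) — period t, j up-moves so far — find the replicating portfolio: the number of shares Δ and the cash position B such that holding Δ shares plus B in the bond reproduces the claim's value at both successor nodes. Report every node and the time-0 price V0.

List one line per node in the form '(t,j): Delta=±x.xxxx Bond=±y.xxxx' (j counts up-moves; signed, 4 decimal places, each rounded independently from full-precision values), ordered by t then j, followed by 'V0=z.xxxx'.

(0,0): Delta=-0.6942 Bond=35.0849
(1,0): Delta=-1.0000 Bond=43.9174
(1,1): Delta=-0.5818 Bond=33.4504
V0=14.9519

The replicating-portfolio and risk-neutral prices coincide; use p* = (1.09−0.64)/(1.47−0.64) = 0.5422 for the latter.
At expiry t=2: V(2,0)=35.9916, V(2,1)=20.5868, V(2,2)=0.0000
  t=1,j=0: stock 18.5600 → up 27.2832 (V=20.5868), down 11.8784 (V=35.9916). Price 25.3574; hedge Δ=-1.0000, bond B=43.9174.
  t=1,j=1: stock 42.6300 → up 62.6661 (V=0.0000), down 27.2832 (V=20.5868). Price 8.6470; hedge Δ=-0.5818, bond B=33.4504.
  t=0,j=0: stock 29.0000 → up 42.6300 (V=8.6470), down 18.5600 (V=25.3574). Price 14.9519; hedge Δ=-0.6942, bond B=35.0849.
Root portfolio cost Δ·29+B reproduces V0=14.9519.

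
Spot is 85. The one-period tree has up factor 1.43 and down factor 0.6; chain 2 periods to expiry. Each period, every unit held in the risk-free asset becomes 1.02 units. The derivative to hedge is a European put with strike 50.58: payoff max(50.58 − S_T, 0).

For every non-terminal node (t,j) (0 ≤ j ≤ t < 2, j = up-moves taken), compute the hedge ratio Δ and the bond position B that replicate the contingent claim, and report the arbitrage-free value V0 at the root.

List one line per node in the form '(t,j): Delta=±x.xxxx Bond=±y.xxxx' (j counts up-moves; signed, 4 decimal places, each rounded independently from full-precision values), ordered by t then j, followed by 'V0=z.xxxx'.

(0,0): Delta=-0.1372 Bond=16.3440
(1,0): Delta=-0.4720 Bond=33.7484
(1,1): Delta=0.0000 Bond=0.0000
V0=4.6860

Since d<R<u, set p* = (R−d)/(u−d) = 0.5060; price each node as the discounted p*-expectation of its children.
Terminal values V(2,·): V(2,0)=19.9800, V(2,1)=0.0000, V(2,2)=0.0000
Node (1,0) S=51.0000: V=(p*·0.0000+(1−p*)·19.9800)/1.02=9.6761; Δ=(0.0000−19.9800)/(72.9300−30.6000)=-0.4720; B=V−Δ·S=33.7484
Node (1,1) S=121.5500: V=(p*·0.0000+(1−p*)·0.0000)/1.02=0.0000; Δ=(0.0000−0.0000)/(173.8165−72.9300)=0.0000; B=V−Δ·S=0.0000
Node (0,0) S=85.0000: V=(p*·0.0000+(1−p*)·9.6761)/1.02=4.6860; Δ=(0.0000−9.6761)/(121.5500−51.0000)=-0.1372; B=V−Δ·S=16.3440
Self-financing check: at every node Δ·S+B equals the discounted successor values.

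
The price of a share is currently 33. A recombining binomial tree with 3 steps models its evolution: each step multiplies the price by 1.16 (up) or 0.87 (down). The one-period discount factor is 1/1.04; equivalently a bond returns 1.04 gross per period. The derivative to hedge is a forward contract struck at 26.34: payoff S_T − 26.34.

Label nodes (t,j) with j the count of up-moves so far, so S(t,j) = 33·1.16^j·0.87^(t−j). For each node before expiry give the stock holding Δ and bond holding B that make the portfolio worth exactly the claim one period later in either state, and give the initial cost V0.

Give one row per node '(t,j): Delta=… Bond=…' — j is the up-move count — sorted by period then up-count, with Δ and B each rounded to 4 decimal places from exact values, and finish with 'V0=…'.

The replicating-portfolio and risk-neutral prices coincide; use p* = (1.04−0.87)/(1.16−0.87) = 0.5862 for the latter.
Terminal values V(3,·): V(3,0)=-4.6094, V(3,1)=2.6341, V(3,2)=12.2922, V(3,3)=25.1696
(2,0): S=24.9777. Δ = (V_up−V_dn)/(S_up−S_dn) = (2.6341−-4.6094)/(28.9741−21.7306) = 1.0000. V = [p*·2.6341 + (1−p*)·-4.6094]/1.04 = -0.3492. B = V − Δ·S = -25.3269.
(2,1): S=33.3036. Δ = (V_up−V_dn)/(S_up−S_dn) = (12.2922−2.6341)/(38.6322−28.9741) = 1.0000. V = [p*·12.2922 + (1−p*)·2.6341]/1.04 = 7.9767. B = V − Δ·S = -25.3269.
(2,2): S=44.4048. Δ = (V_up−V_dn)/(S_up−S_dn) = (25.1696−12.2922)/(51.5096−38.6322) = 1.0000. V = [p*·25.1696 + (1−p*)·12.2922]/1.04 = 19.0779. B = V − Δ·S = -25.3269.
(1,0): S=28.7100. Δ = (V_up−V_dn)/(S_up−S_dn) = (7.9767−-0.3492)/(33.3036−24.9777) = 1.0000. V = [p*·7.9767 + (1−p*)·-0.3492]/1.04 = 4.3572. B = V − Δ·S = -24.3528.
(1,1): S=38.2800. Δ = (V_up−V_dn)/(S_up−S_dn) = (19.0779−7.9767)/(44.4048−33.3036) = 1.0000. V = [p*·19.0779 + (1−p*)·7.9767]/1.04 = 13.9272. B = V − Δ·S = -24.3528.
(0,0): S=33.0000. Δ = (V_up−V_dn)/(S_up−S_dn) = (13.9272−4.3572)/(38.2800−28.7100) = 1.0000. V = [p*·13.9272 + (1−p*)·4.3572]/1.04 = 9.5838. B = V − Δ·S = -23.4162.
Self-financing check: at every node Δ·S+B equals the discounted successor values.

(0,0): Delta=1.0000 Bond=-23.4162
(1,0): Delta=1.0000 Bond=-24.3528
(1,1): Delta=1.0000 Bond=-24.3528
(2,0): Delta=1.0000 Bond=-25.3269
(2,1): Delta=1.0000 Bond=-25.3269
(2,2): Delta=1.0000 Bond=-25.3269
V0=9.5838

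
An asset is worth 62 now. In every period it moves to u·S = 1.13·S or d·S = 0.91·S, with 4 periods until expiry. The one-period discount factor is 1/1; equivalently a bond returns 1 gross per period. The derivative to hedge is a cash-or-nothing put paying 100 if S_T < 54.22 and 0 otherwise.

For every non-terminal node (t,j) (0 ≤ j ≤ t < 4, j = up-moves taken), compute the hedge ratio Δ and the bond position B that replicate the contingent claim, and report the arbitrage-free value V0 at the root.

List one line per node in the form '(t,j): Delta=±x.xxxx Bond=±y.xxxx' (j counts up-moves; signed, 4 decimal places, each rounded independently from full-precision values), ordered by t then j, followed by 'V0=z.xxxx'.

Risk-neutral probability p* = (R−d)/(u−d) = (1−0.91)/(1.13−0.91) = 0.4091.
Terminal values V(4,·): V(4,0)=100.0000, V(4,1)=100.0000, V(4,2)=0.0000, V(4,3)=0.0000, V(4,4)=0.0000
Node (3,0) S=46.7214: V=(p*·100.0000+(1−p*)·100.0000)/1=100.0000; Δ=(100.0000−100.0000)/(52.7952−42.5165)=0.0000; B=V−Δ·S=100.0000
Node (3,1) S=58.0167: V=(p*·0.0000+(1−p*)·100.0000)/1=59.0909; Δ=(0.0000−100.0000)/(65.5589−52.7952)=-7.8347; B=V−Δ·S=513.6364
Node (3,2) S=72.0427: V=(p*·0.0000+(1−p*)·0.0000)/1=0.0000; Δ=(0.0000−0.0000)/(81.4082−65.5589)=0.0000; B=V−Δ·S=0.0000
Node (3,3) S=89.4596: V=(p*·0.0000+(1−p*)·0.0000)/1=0.0000; Δ=(0.0000−0.0000)/(101.0894−81.4082)=0.0000; B=V−Δ·S=0.0000
Node (2,0) S=51.3422: V=(p*·59.0909+(1−p*)·100.0000)/1=83.2645; Δ=(59.0909−100.0000)/(58.0167−46.7214)=-3.6218; B=V−Δ·S=269.2149
Node (2,1) S=63.7546: V=(p*·0.0000+(1−p*)·59.0909)/1=34.9174; Δ=(0.0000−59.0909)/(72.0427−58.0167)=-4.2130; B=V−Δ·S=303.5124
Node (2,2) S=79.1678: V=(p*·0.0000+(1−p*)·0.0000)/1=0.0000; Δ=(0.0000−0.0000)/(89.4596−72.0427)=0.0000; B=V−Δ·S=0.0000
Node (1,0) S=56.4200: V=(p*·34.9174+(1−p*)·83.2645)/1=63.4861; Δ=(34.9174−83.2645)/(63.7546−51.3422)=-3.8951; B=V−Δ·S=283.2457
Node (1,1) S=70.0600: V=(p*·0.0000+(1−p*)·34.9174)/1=20.6330; Δ=(0.0000−34.9174)/(79.1678−63.7546)=-2.2654; B=V−Δ·S=179.3482
Node (0,0) S=62.0000: V=(p*·20.6330+(1−p*)·63.4861)/1=45.9553; Δ=(20.6330−63.4861)/(70.0600−56.4200)=-3.1417; B=V−Δ·S=240.7422
The time-0 hedge costs 45.9553, which is the no-arbitrage price.

(0,0): Delta=-3.1417 Bond=240.7422
(1,0): Delta=-3.8951 Bond=283.2457
(1,1): Delta=-2.2654 Bond=179.3482
(2,0): Delta=-3.6218 Bond=269.2149
(2,1): Delta=-4.2130 Bond=303.5124
(2,2): Delta=0.0000 Bond=0.0000
(3,0): Delta=0.0000 Bond=100.0000
(3,1): Delta=-7.8347 Bond=513.6364
(3,2): Delta=0.0000 Bond=0.0000
(3,3): Delta=0.0000 Bond=0.0000
V0=45.9553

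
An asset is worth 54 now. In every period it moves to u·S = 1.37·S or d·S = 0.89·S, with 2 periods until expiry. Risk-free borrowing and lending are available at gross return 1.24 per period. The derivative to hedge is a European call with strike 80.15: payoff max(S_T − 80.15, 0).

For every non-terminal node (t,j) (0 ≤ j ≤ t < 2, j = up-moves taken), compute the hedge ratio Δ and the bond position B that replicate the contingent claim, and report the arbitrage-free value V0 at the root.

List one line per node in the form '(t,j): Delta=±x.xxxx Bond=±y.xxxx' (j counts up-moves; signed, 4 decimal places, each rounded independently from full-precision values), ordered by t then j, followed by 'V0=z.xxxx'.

Risk-neutral probability p* = (R−d)/(u−d) = (1.24−0.89)/(1.37−0.89) = 0.7292.
Terminal values V(2,·): V(2,0)=0.0000, V(2,1)=0.0000, V(2,2)=21.2026
Node (1,0) S=48.0600: V=(p*·0.0000+(1−p*)·0.0000)/1.24=0.0000; Δ=(0.0000−0.0000)/(65.8422−42.7734)=0.0000; B=V−Δ·S=0.0000
Node (1,1) S=73.9800: V=(p*·21.2026+(1−p*)·0.0000)/1.24=12.4679; Δ=(21.2026−0.0000)/(101.3526−65.8422)=0.5971; B=V−Δ·S=-31.7042
Node (0,0) S=54.0000: V=(p*·12.4679+(1−p*)·0.0000)/1.24=7.3316; Δ=(12.4679−0.0000)/(73.9800−48.0600)=0.4810; B=V−Δ·S=-18.6432
Check: Δ(0,0)·S0 + B(0,0) = 7.3316 = V0.

(0,0): Delta=0.4810 Bond=-18.6432
(1,0): Delta=0.0000 Bond=0.0000
(1,1): Delta=0.5971 Bond=-31.7042
V0=7.3316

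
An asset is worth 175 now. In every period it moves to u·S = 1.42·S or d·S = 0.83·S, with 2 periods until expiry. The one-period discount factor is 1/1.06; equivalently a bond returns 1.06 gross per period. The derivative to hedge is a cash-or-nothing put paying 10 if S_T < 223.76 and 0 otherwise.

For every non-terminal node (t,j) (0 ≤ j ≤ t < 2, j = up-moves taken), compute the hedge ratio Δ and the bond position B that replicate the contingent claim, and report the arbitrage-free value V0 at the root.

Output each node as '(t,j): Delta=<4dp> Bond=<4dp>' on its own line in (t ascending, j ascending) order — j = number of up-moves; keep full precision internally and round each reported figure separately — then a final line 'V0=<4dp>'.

(0,0): Delta=-0.0356 Bond=13.7808
(1,0): Delta=0.0000 Bond=9.4340
(1,1): Delta=-0.0682 Bond=22.7055
V0=7.5475

Since d<R<u, set p* = (R−d)/(u−d) = 0.3898; price each node as the discounted p*-expectation of its children.
Terminal values V(2,·): V(2,0)=10.0000, V(2,1)=10.0000, V(2,2)=0.0000
(1,0): S=145.2500. Δ = (V_up−V_dn)/(S_up−S_dn) = (10.0000−10.0000)/(206.2550−120.5575) = 0.0000. V = [p*·10.0000 + (1−p*)·10.0000]/1.06 = 9.4340. B = V − Δ·S = 9.4340.
(1,1): S=248.5000. Δ = (V_up−V_dn)/(S_up−S_dn) = (0.0000−10.0000)/(352.8700−206.2550) = -0.0682. V = [p*·0.0000 + (1−p*)·10.0000]/1.06 = 5.7563. B = V − Δ·S = 22.7055.
(0,0): S=175.0000. Δ = (V_up−V_dn)/(S_up−S_dn) = (5.7563−9.4340)/(248.5000−145.2500) = -0.0356. V = [p*·5.7563 + (1−p*)·9.4340]/1.06 = 7.5475. B = V − Δ·S = 13.7808.
The time-0 hedge costs 7.5475, which is the no-arbitrage price.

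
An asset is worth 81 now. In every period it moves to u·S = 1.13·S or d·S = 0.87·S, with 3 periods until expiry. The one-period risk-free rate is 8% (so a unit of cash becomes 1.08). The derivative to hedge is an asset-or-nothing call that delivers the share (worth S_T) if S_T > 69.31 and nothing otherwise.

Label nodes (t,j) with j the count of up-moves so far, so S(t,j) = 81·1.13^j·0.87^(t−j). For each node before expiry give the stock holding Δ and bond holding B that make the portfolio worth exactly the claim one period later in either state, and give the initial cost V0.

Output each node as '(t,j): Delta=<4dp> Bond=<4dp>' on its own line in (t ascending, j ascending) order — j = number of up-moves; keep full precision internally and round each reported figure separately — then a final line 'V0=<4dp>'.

(0,0): Delta=1.8521 Bond=-74.2520
(1,0): Delta=3.6729 Bond=-208.4997
(1,1): Delta=1.5184 Bond=-49.6428
(2,0): Delta=0.0000 Bond=0.0000
(2,1): Delta=4.3462 Bond=-278.7939
(2,2): Delta=1.0000 Bond=0.0000
V0=75.7706

No-arbitrage ⇒ martingale measure with p* = (R−d)/(u−d) = 0.8077.
Payoff layer (t=3): V(3,0)=0.0000, V(3,1)=0.0000, V(3,2)=89.9831, V(3,3)=116.8747
  t=2,j=0: stock 61.3089 → up 69.2791 (V=0.0000), down 53.3387 (V=0.0000). Price 0.0000; hedge Δ=0.0000, bond B=0.0000.
  t=2,j=1: stock 79.6311 → up 89.9831 (V=89.9831), down 69.2791 (V=0.0000). Price 67.2951; hedge Δ=4.3462, bond B=-278.7939.
  t=2,j=2: stock 103.4289 → up 116.8747 (V=116.8747), down 89.9831 (V=89.9831). Price 103.4289; hedge Δ=1.0000, bond B=0.0000.
  t=1,j=0: stock 70.4700 → up 79.6311 (V=67.2951), down 61.3089 (V=0.0000). Price 50.3275; hedge Δ=3.6729, bond B=-208.4997.
  t=1,j=1: stock 91.5300 → up 103.4289 (V=103.4289), down 79.6311 (V=67.2951). Price 89.3334; hedge Δ=1.5184, bond B=-49.6428.
  t=0,j=0: stock 81.0000 → up 91.5300 (V=89.3334), down 70.4700 (V=50.3275). Price 75.7706; hedge Δ=1.8521, bond B=-74.2520.
The time-0 hedge costs 75.7706, which is the no-arbitrage price.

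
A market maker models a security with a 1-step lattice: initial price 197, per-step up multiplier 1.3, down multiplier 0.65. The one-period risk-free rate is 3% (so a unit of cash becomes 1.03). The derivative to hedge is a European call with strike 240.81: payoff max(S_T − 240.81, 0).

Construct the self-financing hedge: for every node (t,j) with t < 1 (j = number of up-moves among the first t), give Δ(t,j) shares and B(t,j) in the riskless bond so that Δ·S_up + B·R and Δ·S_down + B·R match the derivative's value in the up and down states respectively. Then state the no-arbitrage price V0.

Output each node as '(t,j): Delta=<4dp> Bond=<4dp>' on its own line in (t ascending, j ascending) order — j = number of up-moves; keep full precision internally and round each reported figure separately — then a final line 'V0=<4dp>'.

(0,0): Delta=0.1194 Bond=-14.8447
V0=8.6784

Under the risk-neutral measure, an up-move has probability p* = (R−d)/(u−d) = 0.5846 and values discount at R = 1.03.
Terminal values V(1,·): V(1,0)=0.0000, V(1,1)=15.2900
  t=0,j=0: stock 197.0000 → up 256.1000 (V=15.2900), down 128.0500 (V=0.0000). Price 8.6784; hedge Δ=0.1194, bond B=-14.8447.
Check: Δ(0,0)·S0 + B(0,0) = 8.6784 = V0.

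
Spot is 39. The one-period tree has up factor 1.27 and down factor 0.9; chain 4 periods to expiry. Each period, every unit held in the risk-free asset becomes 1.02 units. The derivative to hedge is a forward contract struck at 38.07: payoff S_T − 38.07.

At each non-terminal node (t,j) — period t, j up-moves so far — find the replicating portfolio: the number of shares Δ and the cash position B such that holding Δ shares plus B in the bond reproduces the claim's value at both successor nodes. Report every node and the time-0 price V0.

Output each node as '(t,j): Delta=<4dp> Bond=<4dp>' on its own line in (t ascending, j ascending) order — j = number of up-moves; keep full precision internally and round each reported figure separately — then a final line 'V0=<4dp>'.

(0,0): Delta=1.0000 Bond=-35.1708
(1,0): Delta=1.0000 Bond=-35.8742
(1,1): Delta=1.0000 Bond=-35.8742
(2,0): Delta=1.0000 Bond=-36.5917
(2,1): Delta=1.0000 Bond=-36.5917
(2,2): Delta=1.0000 Bond=-36.5917
(3,0): Delta=1.0000 Bond=-37.3235
(3,1): Delta=1.0000 Bond=-37.3235
(3,2): Delta=1.0000 Bond=-37.3235
(3,3): Delta=1.0000 Bond=-37.3235
V0=3.8292

No-arbitrage ⇒ martingale measure with p* = (R−d)/(u−d) = 0.3243.
At expiry t=4: V(4,0)=-12.4821, V(4,1)=-1.9626, V(4,2)=12.8815, V(4,3)=33.8282, V(4,4)=63.3864
(3,0): S=28.4310. Δ = (V_up−V_dn)/(S_up−S_dn) = (-1.9626−-12.4821)/(36.1074−25.5879) = 1.0000. V = [p*·-1.9626 + (1−p*)·-12.4821]/1.02 = -8.8925. B = V − Δ·S = -37.3235.
(3,1): S=40.1193. Δ = (V_up−V_dn)/(S_up−S_dn) = (12.8815−-1.9626)/(50.9515−36.1074) = 1.0000. V = [p*·12.8815 + (1−p*)·-1.9626]/1.02 = 2.7958. B = V − Δ·S = -37.3235.
(3,2): S=56.6128. Δ = (V_up−V_dn)/(S_up−S_dn) = (33.8282−12.8815)/(71.8982−50.9515) = 1.0000. V = [p*·33.8282 + (1−p*)·12.8815]/1.02 = 19.2893. B = V − Δ·S = -37.3235.
(3,3): S=79.8869. Δ = (V_up−V_dn)/(S_up−S_dn) = (63.3864−33.8282)/(101.4564−71.8982) = 1.0000. V = [p*·63.3864 + (1−p*)·33.8282]/1.02 = 42.5634. B = V − Δ·S = -37.3235.
(2,0): S=31.5900. Δ = (V_up−V_dn)/(S_up−S_dn) = (2.7958−-8.8925)/(40.1193−28.4310) = 1.0000. V = [p*·2.7958 + (1−p*)·-8.8925]/1.02 = -5.0017. B = V − Δ·S = -36.5917.
(2,1): S=44.5770. Δ = (V_up−V_dn)/(S_up−S_dn) = (19.2893−2.7958)/(56.6128−40.1193) = 1.0000. V = [p*·19.2893 + (1−p*)·2.7958]/1.02 = 7.9853. B = V − Δ·S = -36.5917.
(2,2): S=62.9031. Δ = (V_up−V_dn)/(S_up−S_dn) = (42.5634−19.2893)/(79.8869−56.6128) = 1.0000. V = [p*·42.5634 + (1−p*)·19.2893]/1.02 = 26.3114. B = V − Δ·S = -36.5917.
(1,0): S=35.1000. Δ = (V_up−V_dn)/(S_up−S_dn) = (7.9853−-5.0017)/(44.5770−31.5900) = 1.0000. V = [p*·7.9853 + (1−p*)·-5.0017]/1.02 = -0.7742. B = V − Δ·S = -35.8742.
(1,1): S=49.5300. Δ = (V_up−V_dn)/(S_up−S_dn) = (26.3114−7.9853)/(62.9031−44.5770) = 1.0000. V = [p*·26.3114 + (1−p*)·7.9853]/1.02 = 13.6558. B = V − Δ·S = -35.8742.
(0,0): S=39.0000. Δ = (V_up−V_dn)/(S_up−S_dn) = (13.6558−-0.7742)/(49.5300−35.1000) = 1.0000. V = [p*·13.6558 + (1−p*)·-0.7742]/1.02 = 3.8292. B = V − Δ·S = -35.1708.
Root portfolio cost Δ·39+B reproduces V0=3.8292.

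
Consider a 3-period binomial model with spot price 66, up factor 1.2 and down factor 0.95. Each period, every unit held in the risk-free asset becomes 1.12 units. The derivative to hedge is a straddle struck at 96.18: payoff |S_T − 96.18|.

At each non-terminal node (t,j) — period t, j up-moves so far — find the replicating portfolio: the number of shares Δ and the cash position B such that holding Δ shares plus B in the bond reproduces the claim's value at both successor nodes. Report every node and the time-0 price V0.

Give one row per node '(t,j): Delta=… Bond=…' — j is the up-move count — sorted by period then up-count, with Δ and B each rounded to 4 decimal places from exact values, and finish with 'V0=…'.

(0,0): Delta=-0.2016 Bond=23.7646
(1,0): Delta=-1.0000 Bond=76.6741
(1,1): Delta=0.0958 Bond=3.0598
(2,0): Delta=-1.0000 Bond=85.8750
(2,1): Delta=-1.0000 Bond=85.8750
(2,2): Delta=0.5040 Bond=-35.3721
V0=10.4570

No-arbitrage ⇒ martingale measure with p* = (R−d)/(u−d) = 0.6800.
At expiry t=3: V(3,0)=39.5933, V(3,1)=24.7020, V(3,2)=5.8920, V(3,3)=17.8680
(2,0): S=59.5650. Δ = (V_up−V_dn)/(S_up−S_dn) = (24.7020−39.5933)/(71.4780−56.5867) = -1.0000. V = [p*·24.7020 + (1−p*)·39.5933]/1.12 = 26.3100. B = V − Δ·S = 85.8750.
(2,1): S=75.2400. Δ = (V_up−V_dn)/(S_up−S_dn) = (5.8920−24.7020)/(90.2880−71.4780) = -1.0000. V = [p*·5.8920 + (1−p*)·24.7020]/1.12 = 10.6350. B = V − Δ·S = 85.8750.
(2,2): S=95.0400. Δ = (V_up−V_dn)/(S_up−S_dn) = (17.8680−5.8920)/(114.0480−90.2880) = 0.5040. V = [p*·17.8680 + (1−p*)·5.8920]/1.12 = 12.5319. B = V − Δ·S = -35.3721.
(1,0): S=62.7000. Δ = (V_up−V_dn)/(S_up−S_dn) = (10.6350−26.3100)/(75.2400−59.5650) = -1.0000. V = [p*·10.6350 + (1−p*)·26.3100]/1.12 = 13.9741. B = V − Δ·S = 76.6741.
(1,1): S=79.2000. Δ = (V_up−V_dn)/(S_up−S_dn) = (12.5319−10.6350)/(95.0400−75.2400) = 0.0958. V = [p*·12.5319 + (1−p*)·10.6350]/1.12 = 10.6472. B = V − Δ·S = 3.0598.
(0,0): S=66.0000. Δ = (V_up−V_dn)/(S_up−S_dn) = (10.6472−13.9741)/(79.2000−62.7000) = -0.2016. V = [p*·10.6472 + (1−p*)·13.9741]/1.12 = 10.4570. B = V − Δ·S = 23.7646.
Check: Δ(0,0)·S0 + B(0,0) = 10.4570 = V0.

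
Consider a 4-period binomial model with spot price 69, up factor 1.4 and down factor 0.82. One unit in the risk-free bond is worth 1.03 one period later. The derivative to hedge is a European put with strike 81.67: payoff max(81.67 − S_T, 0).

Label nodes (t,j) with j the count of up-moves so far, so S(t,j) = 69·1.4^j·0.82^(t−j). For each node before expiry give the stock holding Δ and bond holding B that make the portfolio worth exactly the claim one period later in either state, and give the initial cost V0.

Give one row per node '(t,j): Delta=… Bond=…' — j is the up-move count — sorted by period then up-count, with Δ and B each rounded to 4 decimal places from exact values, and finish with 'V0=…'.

Risk-neutral probability p* = (R−d)/(u−d) = (1.03−0.82)/(1.4−0.82) = 0.3621.
Payoff layer (t=4): V(4,0)=50.4736, V(4,1)=28.4079, V(4,2)=0.0000, V(4,3)=0.0000, V(4,4)=0.0000
(3,0): S=38.0444. Δ = (V_up−V_dn)/(S_up−S_dn) = (28.4079−50.4736)/(53.2621−31.1964) = -1.0000. V = [p*·28.4079 + (1−p*)·50.4736]/1.03 = 41.2469. B = V − Δ·S = 79.2913.
(3,1): S=64.9538. Δ = (V_up−V_dn)/(S_up−S_dn) = (0.0000−28.4079)/(90.9354−53.2621) = -0.7541. V = [p*·0.0000 + (1−p*)·28.4079]/1.03 = 17.5944. B = V − Δ·S = 66.5735.
(3,2): S=110.8968. Δ = (V_up−V_dn)/(S_up−S_dn) = (0.0000−0.0000)/(155.2555−90.9354) = 0.0000. V = [p*·0.0000 + (1−p*)·0.0000]/1.03 = 0.0000. B = V − Δ·S = 0.0000.
(3,3): S=189.3360. Δ = (V_up−V_dn)/(S_up−S_dn) = (0.0000−0.0000)/(265.0704−155.2555) = 0.0000. V = [p*·0.0000 + (1−p*)·0.0000]/1.03 = 0.0000. B = V − Δ·S = 0.0000.
(2,0): S=46.3956. Δ = (V_up−V_dn)/(S_up−S_dn) = (17.5944−41.2469)/(64.9538−38.0444) = -0.8790. V = [p*·17.5944 + (1−p*)·41.2469]/1.03 = 31.7311. B = V − Δ·S = 72.5112.
(2,1): S=79.2120. Δ = (V_up−V_dn)/(S_up−S_dn) = (0.0000−17.5944)/(110.8968−64.9538) = -0.3830. V = [p*·0.0000 + (1−p*)·17.5944]/1.03 = 10.8971. B = V − Δ·S = 41.2323.
(2,2): S=135.2400. Δ = (V_up−V_dn)/(S_up−S_dn) = (0.0000−0.0000)/(189.3360−110.8968) = 0.0000. V = [p*·0.0000 + (1−p*)·0.0000]/1.03 = 0.0000. B = V − Δ·S = 0.0000.
(1,0): S=56.5800. Δ = (V_up−V_dn)/(S_up−S_dn) = (10.8971−31.7311)/(79.2120−46.3956) = -0.6349. V = [p*·10.8971 + (1−p*)·31.7311]/1.03 = 23.4833. B = V − Δ·S = 59.4040.
(1,1): S=96.6000. Δ = (V_up−V_dn)/(S_up−S_dn) = (0.0000−10.8971)/(135.2400−79.2120) = -0.1945. V = [p*·0.0000 + (1−p*)·10.8971]/1.03 = 6.7491. B = V − Δ·S = 25.5373.
(0,0): S=69.0000. Δ = (V_up−V_dn)/(S_up−S_dn) = (6.7491−23.4833)/(96.6000−56.5800) = -0.4181. V = [p*·6.7491 + (1−p*)·23.4833]/1.03 = 16.9169. B = V − Δ·S = 45.7688.
Root portfolio cost Δ·69+B reproduces V0=16.9169.

(0,0): Delta=-0.4181 Bond=45.7688
(1,0): Delta=-0.6349 Bond=59.4040
(1,1): Delta=-0.1945 Bond=25.5373
(2,0): Delta=-0.8790 Bond=72.5112
(2,1): Delta=-0.3830 Bond=41.2323
(2,2): Delta=0.0000 Bond=0.0000
(3,0): Delta=-1.0000 Bond=79.2913
(3,1): Delta=-0.7541 Bond=66.5735
(3,2): Delta=0.0000 Bond=0.0000
(3,3): Delta=0.0000 Bond=0.0000
V0=16.9169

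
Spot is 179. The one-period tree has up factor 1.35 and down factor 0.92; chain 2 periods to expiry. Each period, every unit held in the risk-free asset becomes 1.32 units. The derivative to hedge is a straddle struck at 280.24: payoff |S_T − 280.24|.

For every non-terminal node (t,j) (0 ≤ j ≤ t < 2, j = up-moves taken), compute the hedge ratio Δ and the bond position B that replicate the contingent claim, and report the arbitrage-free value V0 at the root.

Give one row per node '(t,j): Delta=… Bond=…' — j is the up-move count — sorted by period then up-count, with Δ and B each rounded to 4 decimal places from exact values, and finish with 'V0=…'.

(0,0): Delta=-0.1579 Bond=55.7767
(1,0): Delta=-1.0000 Bond=212.3030
(1,1): Delta=-0.1149 Bond=63.2245
V0=27.5134

No-arbitrage ⇒ martingale measure with p* = (R−d)/(u−d) = 0.9302.
At expiry t=2: V(2,0)=128.7344, V(2,1)=57.9220, V(2,2)=45.9875
Node (1,0) S=164.6800: V=(p*·57.9220+(1−p*)·128.7344)/1.32=47.6230; Δ=(57.9220−128.7344)/(222.3180−151.5056)=-1.0000; B=V−Δ·S=212.3030
Node (1,1) S=241.6500: V=(p*·45.9875+(1−p*)·57.9220)/1.32=35.4698; Δ=(45.9875−57.9220)/(326.2275−222.3180)=-0.1149; B=V−Δ·S=63.2245
Node (0,0) S=179.0000: V=(p*·35.4698+(1−p*)·47.6230)/1.32=27.5134; Δ=(35.4698−47.6230)/(241.6500−164.6800)=-0.1579; B=V−Δ·S=55.7767
The time-0 hedge costs 27.5134, which is the no-arbitrage price.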